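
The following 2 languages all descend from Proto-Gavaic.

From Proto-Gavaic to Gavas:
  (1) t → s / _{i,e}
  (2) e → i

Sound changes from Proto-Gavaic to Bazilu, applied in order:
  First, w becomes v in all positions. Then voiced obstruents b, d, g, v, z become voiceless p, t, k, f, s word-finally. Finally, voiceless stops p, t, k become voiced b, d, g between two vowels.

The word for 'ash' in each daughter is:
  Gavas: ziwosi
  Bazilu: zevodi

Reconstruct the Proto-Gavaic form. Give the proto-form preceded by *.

*zewoti

Position 3: Gavas has w, Bazilu has v. Gavas preserves w here (none of its changes turn any other segment into w), so the proto-segment is *w.
Position 2: Gavas has i, Bazilu has e. Bazilu preserves e here (none of its changes turn any other segment into e), so the proto-segment is *e.
Verify the candidate proto-form against each daughter:
Gavas: *zewoti > zewosi > ziwosi  (by palatalisation, vowel merger)
Bazilu: *zewoti > zevoti > zevodi  (by unconditioned shift, intervocalic voicing)
No other proto-form is consistent with every reflex, so the reconstruction is *zewoti.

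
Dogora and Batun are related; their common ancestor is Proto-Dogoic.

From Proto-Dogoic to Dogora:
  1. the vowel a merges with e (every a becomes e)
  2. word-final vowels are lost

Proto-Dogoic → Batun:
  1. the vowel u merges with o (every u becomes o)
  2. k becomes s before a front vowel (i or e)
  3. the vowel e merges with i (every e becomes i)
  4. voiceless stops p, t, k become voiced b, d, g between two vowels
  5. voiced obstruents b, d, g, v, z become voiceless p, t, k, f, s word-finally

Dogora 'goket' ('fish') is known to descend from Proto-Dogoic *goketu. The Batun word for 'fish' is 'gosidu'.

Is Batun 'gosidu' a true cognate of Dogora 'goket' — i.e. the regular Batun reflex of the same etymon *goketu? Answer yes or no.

no

Derive the expected Batun reflex of *goketu:
Batun: *goketu > goketo > goseto > gosito > gosido  (by vowel merger, palatalisation, vowel merger, intervocalic voicing)
The regular Batun reflex would be 'gosido', but the attested form is 'gosidu'. The correspondence is irregular, so they are not cognates (the Batun form has a different source).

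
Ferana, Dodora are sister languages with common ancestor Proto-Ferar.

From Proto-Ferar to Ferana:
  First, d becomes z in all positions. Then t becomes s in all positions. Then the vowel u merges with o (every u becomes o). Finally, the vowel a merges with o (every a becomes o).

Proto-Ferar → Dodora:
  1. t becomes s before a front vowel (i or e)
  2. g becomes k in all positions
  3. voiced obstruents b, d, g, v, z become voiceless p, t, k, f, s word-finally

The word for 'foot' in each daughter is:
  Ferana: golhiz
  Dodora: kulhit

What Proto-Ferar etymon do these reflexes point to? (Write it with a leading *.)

Position 6: Ferana has z, Dodora has t. Taking the neighbouring segments as reconstructed: Ferana z could go back to *d or *z; Dodora t could go back to *t or *d — the one source consistent with every daughter is *d.
Position 1: Ferana has g, Dodora has k. Ferana preserves g here (none of its changes turn any other segment into g), so the proto-segment is *g.
Position 2: Ferana has o, Dodora has u. Dodora preserves u here (none of its changes turn any other segment into u), so the proto-segment is *u.
Verify the candidate proto-form against each daughter:
Ferana: *gulhid
  gulhid → gulhiz   [unconditioned shift]
  gulhiz (rule 2 does not apply)
  gulhiz → golhiz   [vowel merger]
  golhiz (rule 4 does not apply)
  giving Ferana golhiz.
Dodora: start from *gulhid.
  rule 1: no change — gulhid
  rule 2 (unconditioned shift): gulhid → kulhid
  rule 3 (final devoicing): kulhid → kulhit
  ⇒ Dodora kulhit
Only *gulhid yields all of Ferana golhiz, Dodora kulhit.

*gulhid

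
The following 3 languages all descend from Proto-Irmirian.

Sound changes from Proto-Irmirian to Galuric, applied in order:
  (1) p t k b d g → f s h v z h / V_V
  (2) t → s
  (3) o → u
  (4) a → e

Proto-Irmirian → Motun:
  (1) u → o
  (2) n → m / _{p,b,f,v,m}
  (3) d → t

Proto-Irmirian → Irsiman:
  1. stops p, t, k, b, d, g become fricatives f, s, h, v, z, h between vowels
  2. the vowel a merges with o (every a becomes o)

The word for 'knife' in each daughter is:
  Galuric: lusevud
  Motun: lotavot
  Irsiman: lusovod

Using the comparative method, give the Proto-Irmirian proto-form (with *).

Position 3: Galuric has s, Motun has t, Irsiman has s. Taking the neighbouring segments as reconstructed: Galuric s could go back to *t or *s; Motun t could go back to *t or *d; Irsiman s could go back to *t or *s — the one source consistent with every daughter is *t.
Position 7: Galuric has d, Motun has t, Irsiman has d. Galuric preserves d here (none of its changes turn any other segment into d), so the proto-segment is *d.
Position 4: Galuric has e, Motun has a, Irsiman has o. Motun preserves a here (none of its changes turn any other segment into a), so the proto-segment is *a.
Verify the candidate proto-form against each daughter:
Galuric: *lutavod
  lutavod → lusavod   [intervocalic lenition]
  lusavod (rule 2 does not apply)
  lusavod → lusavud   [vowel merger]
  lusavud → lusevud   [vowel merger]
  giving Galuric lusevud.
Motun: *lutavod > lotavod > lotavot  (by vowel merger, unconditioned shift)
Irsiman: *lutavod
  lutavod → lusavod   [intervocalic lenition]
  lusavod → lusovod   [vowel merger]
  giving Irsiman lusovod.
Only *lutavod yields all of Galuric lusevud, Motun lotavot, Irsiman lusovod.

*lutavod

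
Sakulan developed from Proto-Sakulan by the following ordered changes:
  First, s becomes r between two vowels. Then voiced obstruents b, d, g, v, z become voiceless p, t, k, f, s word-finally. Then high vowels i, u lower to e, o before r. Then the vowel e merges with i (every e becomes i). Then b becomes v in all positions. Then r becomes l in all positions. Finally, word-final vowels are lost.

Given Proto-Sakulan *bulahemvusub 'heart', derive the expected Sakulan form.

Sakulan: *bulahemvusub
  bulahemvusub → bulahemvurub   [rhotacism]
  bulahemvurub → bulahemvurup   [final devoicing]
  bulahemvurup → bulahemvorup   [pre-rhotic lowering]
  bulahemvorup → bulahimvorup   [vowel merger]
  bulahimvorup → vulahimvorup   [unconditioned shift]
  vulahimvorup → vulahimvolup   [unconditioned shift]
  vulahimvolup (rule 7 does not apply)
  giving Sakulan vulahimvolup.

vulahimvolup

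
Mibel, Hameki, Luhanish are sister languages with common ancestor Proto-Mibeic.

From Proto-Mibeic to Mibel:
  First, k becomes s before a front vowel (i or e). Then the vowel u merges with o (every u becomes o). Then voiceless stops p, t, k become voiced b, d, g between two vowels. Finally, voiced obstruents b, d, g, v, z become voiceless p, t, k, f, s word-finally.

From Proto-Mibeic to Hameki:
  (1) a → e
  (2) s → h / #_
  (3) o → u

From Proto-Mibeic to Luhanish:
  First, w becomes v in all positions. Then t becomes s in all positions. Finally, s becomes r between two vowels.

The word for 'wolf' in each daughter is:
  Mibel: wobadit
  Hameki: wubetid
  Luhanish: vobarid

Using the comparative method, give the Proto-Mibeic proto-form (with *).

Position 2: Mibel has o, Hameki has u, Luhanish has o. Luhanish preserves o here (none of its changes turn any other segment into o), so the proto-segment is *o.
Position 1: Mibel has w, Hameki has w, Luhanish has v. Mibel preserves w here (none of its changes turn any other segment into w), so the proto-segment is *w.
Position 4: Mibel has a, Hameki has e, Luhanish has a. Mibel preserves a here (none of its changes turn any other segment into a), so the proto-segment is *a.
Verify the candidate proto-form against each daughter:
Mibel: *wobatid
  wobatid (rule 1 does not apply)
  wobatid (rule 2 does not apply)
  wobatid → wobadid   [intervocalic voicing]
  wobadid → wobadit   [final devoicing]
  giving Mibel wobadit.
Hameki: *wobatid > wobetid > wubetid  (by vowel merger, vowel merger)
Luhanish: start from *wobatid.
  rule 1 (unconditioned shift): wobatid → vobatid
  rule 2 (unconditioned shift): vobatid → vobasid
  rule 3 (rhotacism): vobasid → vobarid
  ⇒ Luhanish vobarid
Only *wobatid yields all of Mibel wobadit, Hameki wubetid, Luhanish vobarid.

*wobatid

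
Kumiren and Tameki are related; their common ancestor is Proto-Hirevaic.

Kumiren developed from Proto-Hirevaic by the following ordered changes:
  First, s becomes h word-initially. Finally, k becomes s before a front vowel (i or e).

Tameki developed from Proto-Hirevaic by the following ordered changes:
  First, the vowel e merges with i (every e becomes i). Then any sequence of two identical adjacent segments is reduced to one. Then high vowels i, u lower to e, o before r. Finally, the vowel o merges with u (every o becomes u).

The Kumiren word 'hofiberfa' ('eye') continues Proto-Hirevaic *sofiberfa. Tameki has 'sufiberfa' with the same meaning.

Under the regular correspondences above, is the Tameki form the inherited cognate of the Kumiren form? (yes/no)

Derive the expected Tameki reflex of *sofiberfa:
Tameki: *sofiberfa > sofibirfa > sofiberfa > sufiberfa  (by vowel merger, pre-rhotic lowering, vowel merger)
Tameki 'sufiberfa' matches the regular reflex exactly, so the pair is cognate.

yes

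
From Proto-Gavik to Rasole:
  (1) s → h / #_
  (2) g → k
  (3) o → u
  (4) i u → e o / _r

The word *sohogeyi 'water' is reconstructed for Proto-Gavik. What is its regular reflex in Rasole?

Rasole: start from *sohogeyi.
  rule 1 (debuccalisation): sohogeyi → hohogeyi
  rule 2 (unconditioned shift): hohogeyi → hohokeyi
  rule 3 (vowel merger): hohokeyi → huhukeyi
  rule 4: no change — huhukeyi
  ⇒ Rasole huhukeyi

huhukeyi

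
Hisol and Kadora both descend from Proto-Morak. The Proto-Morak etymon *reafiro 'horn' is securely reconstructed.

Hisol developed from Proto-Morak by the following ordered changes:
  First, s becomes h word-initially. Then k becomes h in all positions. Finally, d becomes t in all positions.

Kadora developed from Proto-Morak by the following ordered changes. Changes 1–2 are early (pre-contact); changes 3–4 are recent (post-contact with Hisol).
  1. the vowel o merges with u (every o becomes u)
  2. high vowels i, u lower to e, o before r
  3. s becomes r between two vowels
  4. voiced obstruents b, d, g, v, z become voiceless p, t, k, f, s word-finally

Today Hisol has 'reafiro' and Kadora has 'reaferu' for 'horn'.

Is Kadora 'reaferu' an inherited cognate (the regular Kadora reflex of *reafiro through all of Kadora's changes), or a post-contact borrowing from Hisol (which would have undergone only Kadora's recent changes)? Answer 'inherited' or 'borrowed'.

If inherited, *reafiro would pass through all of Kadora's changes:
Kadora: *reafiro > reafiru > reaferu  (by vowel merger, pre-rhotic lowering)
If borrowed from Hisol 'reafiro' after the early changes, it would undergo only the recent ones:
  rule 3 (rhotacism): no change (reafiro)
  rule 4 (final devoicing): no change (reafiro)
  ⇒ as a loan: reafiro
Kadora 'reaferu' matches the inherited outcome exactly, so it is an inherited cognate, not a loan.

inherited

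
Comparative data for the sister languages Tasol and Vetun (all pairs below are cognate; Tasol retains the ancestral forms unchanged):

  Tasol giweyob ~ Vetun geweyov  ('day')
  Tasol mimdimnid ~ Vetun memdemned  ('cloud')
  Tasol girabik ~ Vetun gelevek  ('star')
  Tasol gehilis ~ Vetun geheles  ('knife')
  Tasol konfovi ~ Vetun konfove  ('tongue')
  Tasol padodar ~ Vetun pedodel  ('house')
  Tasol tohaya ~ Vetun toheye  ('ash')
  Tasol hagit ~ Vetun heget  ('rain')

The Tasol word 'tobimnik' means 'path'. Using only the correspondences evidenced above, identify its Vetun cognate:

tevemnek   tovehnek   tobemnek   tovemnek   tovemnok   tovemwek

tovemnek

girabik ~ gelevek — Tasol b corresponds to Vetun v between vowels (before a front vowel).
mimdimnid ~ memdemned — Tasol i corresponds to Vetun e after a consonant, before a nasal.
giweyob ~ geweyov, mimdimnid ~ memdemned — Tasol i corresponds to Vetun e after a consonant, before a consonant other than r, m, n, p, b, f, v.
Applying these to Tasol 'tobimnik':
  tobimnik → tovimnik   (b→v between vowels (before a front vowel))
  tovimnik → tovemnik   (i→e after a consonant, before a nasal)
  tovemnik → tovemnek   (i→e after a consonant, before a consonant other than r, m, n, p, b, f, v)
So the Vetun cognate is 'tovemnek'.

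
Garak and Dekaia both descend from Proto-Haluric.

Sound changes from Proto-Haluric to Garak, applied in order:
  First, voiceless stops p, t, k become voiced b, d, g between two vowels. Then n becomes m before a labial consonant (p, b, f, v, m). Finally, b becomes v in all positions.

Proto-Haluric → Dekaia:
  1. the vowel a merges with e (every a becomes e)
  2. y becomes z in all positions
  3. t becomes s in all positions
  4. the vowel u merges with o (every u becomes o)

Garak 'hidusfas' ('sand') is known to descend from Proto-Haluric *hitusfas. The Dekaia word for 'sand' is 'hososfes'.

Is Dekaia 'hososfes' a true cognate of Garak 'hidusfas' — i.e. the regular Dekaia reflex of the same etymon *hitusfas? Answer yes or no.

Derive the expected Dekaia reflex of *hitusfas:
Dekaia: *hitusfas
  hitusfas → hitusfes   [vowel merger]
  hitusfes (rule 2 does not apply)
  hitusfes → hisusfes   [unconditioned shift]
  hisusfes → hisosfes   [vowel merger]
  giving Dekaia hisosfes.
The regular Dekaia reflex would be 'hisosfes', but the attested form is 'hososfes'. The correspondence is irregular, so they are not cognates (the Dekaia form has a different source).

no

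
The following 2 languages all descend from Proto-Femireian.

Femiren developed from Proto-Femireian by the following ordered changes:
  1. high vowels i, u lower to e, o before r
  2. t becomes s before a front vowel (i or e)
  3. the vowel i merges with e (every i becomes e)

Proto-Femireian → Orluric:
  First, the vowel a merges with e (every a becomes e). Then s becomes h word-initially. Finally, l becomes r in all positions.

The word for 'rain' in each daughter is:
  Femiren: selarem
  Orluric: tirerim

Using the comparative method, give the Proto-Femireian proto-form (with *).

*tilarim

Position 4: Femiren has a, Orluric has e. Femiren preserves a here (none of its changes turn any other segment into a), so the proto-segment is *a.
Position 2: Femiren has e, Orluric has i. Orluric preserves i here (none of its changes turn any other segment into i), so the proto-segment is *i.
Verify the candidate proto-form against each daughter:
Femiren: *tilarim > silarim > selarem  (by palatalisation, vowel merger)
Orluric: *tilarim
  tilarim → tilerim   [vowel merger]
  tilerim (rule 2 does not apply)
  tilerim → tirerim   [unconditioned shift]
  giving Orluric tirerim.
*tilarim is the unique common source.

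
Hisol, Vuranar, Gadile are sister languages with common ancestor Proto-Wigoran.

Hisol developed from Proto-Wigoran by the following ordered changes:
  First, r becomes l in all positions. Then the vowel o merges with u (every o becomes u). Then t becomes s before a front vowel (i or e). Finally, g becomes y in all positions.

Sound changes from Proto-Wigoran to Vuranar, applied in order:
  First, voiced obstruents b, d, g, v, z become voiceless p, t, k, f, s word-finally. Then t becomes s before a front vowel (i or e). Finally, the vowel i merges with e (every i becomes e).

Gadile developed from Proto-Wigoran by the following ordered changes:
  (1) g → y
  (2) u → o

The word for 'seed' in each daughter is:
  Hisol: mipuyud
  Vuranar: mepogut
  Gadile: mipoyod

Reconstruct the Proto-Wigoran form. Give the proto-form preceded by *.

*mipogud

Position 4: Hisol has u, Vuranar has o, Gadile has o. Vuranar preserves o here (none of its changes turn any other segment into o), so the proto-segment is *o.
Position 5: Hisol has y, Vuranar has g, Gadile has y. Vuranar preserves g here (none of its changes turn any other segment into g), so the proto-segment is *g.
This points to *mipogud. Verify forward in each daughter:
Hisol: *mipogud
  mipogud (rule 1 does not apply)
  mipogud → mipugud   [vowel merger]
  mipugud (rule 3 does not apply)
  mipugud → mipuyud   [unconditioned shift]
  giving Hisol mipuyud.
Vuranar: start from *mipogud.
  rule 1 (final devoicing): mipogud → mipogut
  rule 2: no change — mipogut
  rule 3 (vowel merger): mipogut → mepogut
  ⇒ Vuranar mepogut
Gadile: *mipogud > mipoyud > mipoyod  (by unconditioned shift, vowel merger)
No other proto-form is consistent with every reflex, so the reconstruction is *mipogud.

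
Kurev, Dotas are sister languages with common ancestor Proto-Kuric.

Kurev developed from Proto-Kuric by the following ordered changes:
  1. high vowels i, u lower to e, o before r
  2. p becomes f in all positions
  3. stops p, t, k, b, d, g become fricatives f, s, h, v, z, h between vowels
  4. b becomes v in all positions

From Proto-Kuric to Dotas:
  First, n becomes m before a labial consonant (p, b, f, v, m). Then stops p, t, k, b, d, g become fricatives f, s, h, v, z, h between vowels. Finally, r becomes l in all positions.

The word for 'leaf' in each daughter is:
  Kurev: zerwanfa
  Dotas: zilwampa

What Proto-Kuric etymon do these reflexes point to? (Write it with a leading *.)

*zirwanpa

Position 3: Kurev has r, Dotas has l. Kurev preserves r here (none of its changes turn any other segment into r), so the proto-segment is *r.
Position 2: Kurev has e, Dotas has i. Dotas preserves i here (none of its changes turn any other segment into i), so the proto-segment is *i.
Continuing position by position gives *zirwanpa; check it forward:
Kurev: start from *zirwanpa.
  rule 1 (pre-rhotic lowering): zirwanpa → zerwanpa
  rule 2 (unconditioned shift): zerwanpa → zerwanfa
  rule 3: no change — zerwanfa
  rule 4: no change — zerwanfa
  ⇒ Kurev zerwanfa
Dotas: *zirwanpa > zirwampa > zilwampa  (by nasal place assimilation, unconditioned shift)
*zirwanpa is the unique common source.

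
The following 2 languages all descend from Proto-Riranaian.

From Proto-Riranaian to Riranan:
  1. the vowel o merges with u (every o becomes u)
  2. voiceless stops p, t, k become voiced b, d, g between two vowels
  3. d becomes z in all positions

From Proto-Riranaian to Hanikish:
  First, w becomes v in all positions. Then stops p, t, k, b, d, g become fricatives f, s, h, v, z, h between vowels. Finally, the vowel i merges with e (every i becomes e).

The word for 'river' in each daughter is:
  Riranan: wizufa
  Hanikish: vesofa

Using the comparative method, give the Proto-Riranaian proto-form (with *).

Position 1: Riranan has w, Hanikish has v. Riranan preserves w here (none of its changes turn any other segment into w), so the proto-segment is *w.
Position 4: Riranan has u, Hanikish has o. Hanikish preserves o here (none of its changes turn any other segment into o), so the proto-segment is *o.
Verify the candidate proto-form against each daughter:
Riranan: start from *witofa.
  rule 1 (vowel merger): witofa → witufa
  rule 2 (intervocalic voicing): witufa → widufa
  rule 3 (unconditioned shift): widufa → wizufa
  ⇒ Riranan wizufa
Hanikish: *witofa
  witofa → vitofa   [unconditioned shift]
  vitofa → visofa   [intervocalic lenition]
  visofa → vesofa   [vowel merger]
  giving Hanikish vesofa.
No other proto-form is consistent with every reflex, so the reconstruction is *witofa.

*witofa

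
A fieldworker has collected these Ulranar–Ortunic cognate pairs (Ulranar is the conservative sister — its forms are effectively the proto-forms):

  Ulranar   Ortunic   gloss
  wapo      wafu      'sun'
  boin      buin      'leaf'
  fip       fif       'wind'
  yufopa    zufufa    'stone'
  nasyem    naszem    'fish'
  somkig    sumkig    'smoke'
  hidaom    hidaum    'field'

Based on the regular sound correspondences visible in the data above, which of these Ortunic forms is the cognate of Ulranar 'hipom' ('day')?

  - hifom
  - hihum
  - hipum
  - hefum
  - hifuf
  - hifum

hifum

wapo ~ wafu — Ulranar p corresponds to Ortunic f between vowels (before a back vowel).
somkig ~ sumkig — Ulranar o corresponds to Ortunic u after a consonant, before a nasal.
Applying these to Ulranar 'hipom':
  hipom → hifom   (p→f between vowels (before a back vowel))
  hifom → hifum   (o→u after a consonant, before a nasal)
So the Ortunic cognate is 'hifum'.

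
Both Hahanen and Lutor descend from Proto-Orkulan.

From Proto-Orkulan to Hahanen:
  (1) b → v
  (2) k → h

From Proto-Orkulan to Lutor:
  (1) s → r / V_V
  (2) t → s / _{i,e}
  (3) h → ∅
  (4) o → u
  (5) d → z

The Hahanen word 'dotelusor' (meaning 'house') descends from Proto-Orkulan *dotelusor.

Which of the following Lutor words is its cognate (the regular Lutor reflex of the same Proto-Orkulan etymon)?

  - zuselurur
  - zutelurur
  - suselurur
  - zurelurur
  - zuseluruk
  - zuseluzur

Lutor: *dotelusor
  dotelusor → doteluror   [rhotacism]
  doteluror → doseluror   [palatalisation]
  doseluror (rule 3 does not apply)
  doseluror → duselurur   [vowel merger]
  duselurur → zuselurur   [unconditioned shift]
  giving Lutor zuselurur.
Only 'zuselurur' matches the regular Lutor development of *dotelusor.

zuselurur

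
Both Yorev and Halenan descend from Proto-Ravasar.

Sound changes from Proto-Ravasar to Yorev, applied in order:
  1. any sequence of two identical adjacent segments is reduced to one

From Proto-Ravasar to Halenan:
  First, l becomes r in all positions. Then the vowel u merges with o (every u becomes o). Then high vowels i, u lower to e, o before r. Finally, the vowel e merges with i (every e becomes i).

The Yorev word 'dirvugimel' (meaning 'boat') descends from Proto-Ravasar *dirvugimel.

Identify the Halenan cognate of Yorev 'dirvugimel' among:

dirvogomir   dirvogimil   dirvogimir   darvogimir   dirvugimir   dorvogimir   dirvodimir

Halenan: start from *dirvugimel.
  rule 1 (unconditioned shift): dirvugimel → dirvugimer
  rule 2 (vowel merger): dirvugimer → dirvogimer
  rule 3 (pre-rhotic lowering): dirvogimer → dervogimer
  rule 4 (vowel merger): dervogimer → dirvogimir
  ⇒ Halenan dirvogimir
The other candidates each miss or misapply at least one Halenan change.

dirvogimir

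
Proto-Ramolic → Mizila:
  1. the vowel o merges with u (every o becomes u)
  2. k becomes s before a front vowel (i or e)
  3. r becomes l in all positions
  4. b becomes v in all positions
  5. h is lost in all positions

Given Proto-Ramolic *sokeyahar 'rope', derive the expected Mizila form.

Mizila: start from *sokeyahar.
  rule 1 (vowel merger): sokeyahar → sukeyahar
  rule 2 (palatalisation): sukeyahar → suseyahar
  rule 3 (unconditioned shift): suseyahar → suseyahal
  rule 4: no change — suseyahal
  rule 5 (h-loss): suseyahal → suseyaal
  ⇒ Mizila suseyaal

suseyaal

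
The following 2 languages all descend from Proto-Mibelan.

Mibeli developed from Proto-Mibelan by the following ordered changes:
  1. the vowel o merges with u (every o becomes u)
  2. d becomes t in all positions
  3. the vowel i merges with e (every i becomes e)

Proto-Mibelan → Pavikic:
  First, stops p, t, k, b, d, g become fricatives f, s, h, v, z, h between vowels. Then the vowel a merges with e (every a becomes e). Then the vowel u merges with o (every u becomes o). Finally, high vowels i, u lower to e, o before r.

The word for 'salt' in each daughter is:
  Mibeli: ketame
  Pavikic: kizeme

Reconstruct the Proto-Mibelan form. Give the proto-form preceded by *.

*kidame

Position 4: Mibeli has a, Pavikic has e. Mibeli preserves a here (none of its changes turn any other segment into a), so the proto-segment is *a.
Position 2: Mibeli has e, Pavikic has i. Pavikic preserves i here (none of its changes turn any other segment into i), so the proto-segment is *i.
Position 3: Mibeli has t, Pavikic has z. Taking the neighbouring segments as reconstructed: Mibeli t could go back to *t or *d; Pavikic z could go back to *d or *z — the one source consistent with every daughter is *d.
This points to *kidame. Verify forward in each daughter:
Mibeli: *kidame
  kidame (rule 1 does not apply)
  kidame → kitame   [unconditioned shift]
  kitame → ketame   [vowel merger]
  giving Mibeli ketame.
Pavikic: start from *kidame.
  rule 1 (intervocalic lenition): kidame → kizame
  rule 2 (vowel merger): kizame → kizeme
  rule 3: no change — kizeme
  rule 4: no change — kizeme
  ⇒ Pavikic kizeme
Only *kidame yields all of Mibeli ketame, Pavikic kizeme.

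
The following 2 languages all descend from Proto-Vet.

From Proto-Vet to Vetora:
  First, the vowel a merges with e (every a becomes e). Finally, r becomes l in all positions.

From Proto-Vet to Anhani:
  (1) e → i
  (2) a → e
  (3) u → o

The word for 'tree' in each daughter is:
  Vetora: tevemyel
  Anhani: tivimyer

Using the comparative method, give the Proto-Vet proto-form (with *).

Position 8: Vetora has l, Anhani has r. Anhani preserves r here (none of its changes turn any other segment into r), so the proto-segment is *r.
Position 7: Vetora has e, Anhani has e. In Anhani, e can only continue *a, so the proto-segment is *a.
Position 2: Vetora has e, Anhani has i. Taking the neighbouring segments as reconstructed: Vetora e could go back to *a or *e; Anhani i could go back to *e or *i — the one source consistent with every daughter is *e.
Continuing position by position gives *tevemyar; check it forward:
Vetora: start from *tevemyar.
  rule 1 (vowel merger): tevemyar → tevemyer
  rule 2 (unconditioned shift): tevemyer → tevemyel
  ⇒ Vetora tevemyel
Anhani: *tevemyar > tivimyar > tivimyer  (by vowel merger, vowel merger)
Only *tevemyar yields all of Vetora tevemyel, Anhani tivimyer.

*tevemyar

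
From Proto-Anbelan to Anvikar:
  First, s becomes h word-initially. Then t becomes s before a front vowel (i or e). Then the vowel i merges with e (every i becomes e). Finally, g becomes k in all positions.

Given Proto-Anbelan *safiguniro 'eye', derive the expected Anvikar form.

Anvikar: *safiguniro > hafiguniro > hafegunero > hafekunero  (by debuccalisation, vowel merger, unconditioned shift)

hafekunero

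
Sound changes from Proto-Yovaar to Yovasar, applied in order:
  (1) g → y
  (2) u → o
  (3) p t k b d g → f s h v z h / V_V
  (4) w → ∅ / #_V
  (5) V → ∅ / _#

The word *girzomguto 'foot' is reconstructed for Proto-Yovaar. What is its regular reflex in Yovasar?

yirzomyos

Yovasar: *girzomguto > yirzomyuto > yirzomyoto > yirzomyoso > yirzomyos  (by unconditioned shift, vowel merger, intervocalic lenition, apocope)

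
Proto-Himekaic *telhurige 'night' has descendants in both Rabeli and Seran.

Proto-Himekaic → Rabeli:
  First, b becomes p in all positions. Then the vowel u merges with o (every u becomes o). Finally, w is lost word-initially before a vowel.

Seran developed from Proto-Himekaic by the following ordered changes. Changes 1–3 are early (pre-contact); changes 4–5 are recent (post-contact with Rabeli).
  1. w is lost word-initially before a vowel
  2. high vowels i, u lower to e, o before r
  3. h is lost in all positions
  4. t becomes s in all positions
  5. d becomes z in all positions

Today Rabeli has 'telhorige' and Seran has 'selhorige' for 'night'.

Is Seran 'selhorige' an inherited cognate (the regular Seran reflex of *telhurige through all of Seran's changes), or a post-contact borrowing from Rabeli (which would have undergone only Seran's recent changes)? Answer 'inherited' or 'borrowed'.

borrowed

If inherited, *telhurige would pass through all of Seran's changes:
Seran: start from *telhurige.
  rule 1: no change — telhurige
  rule 2 (pre-rhotic lowering): telhurige → telhorige
  rule 3 (h-loss): telhorige → telorige
  rule 4 (unconditioned shift): telorige → selorige
  rule 5: no change — selorige
  ⇒ Seran selorige
If borrowed from Rabeli 'telhorige' after the early changes, it would undergo only the recent ones:
  rule 4 (unconditioned shift): telhorige → selhorige
  rule 5 (unconditioned shift): no change (selhorige)
  ⇒ as a loan: selhorige
Seran 'selhorige' matches the loan outcome 'selhorige', not the inherited 'selorige' — it skipped the early Seran changes, so it was borrowed from Rabeli.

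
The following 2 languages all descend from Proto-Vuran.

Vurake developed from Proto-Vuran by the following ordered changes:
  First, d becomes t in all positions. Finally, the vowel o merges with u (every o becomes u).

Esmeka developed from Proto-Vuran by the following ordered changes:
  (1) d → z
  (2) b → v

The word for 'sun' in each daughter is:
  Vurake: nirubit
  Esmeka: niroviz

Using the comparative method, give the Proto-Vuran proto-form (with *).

*nirobid

Position 5: Vurake has b, Esmeka has v. Vurake preserves b here (none of its changes turn any other segment into b), so the proto-segment is *b.
Position 4: Vurake has u, Esmeka has o. Esmeka preserves o here (none of its changes turn any other segment into o), so the proto-segment is *o.
Position 7: Vurake has t, Esmeka has z. Taking the neighbouring segments as reconstructed: Vurake t could go back to *t or *d; Esmeka z could go back to *d or *z — the one source consistent with every daughter is *d.
This points to *nirobid. Verify forward in each daughter:
Vurake: start from *nirobid.
  rule 1 (unconditioned shift): nirobid → nirobit
  rule 2 (vowel merger): nirobit → nirubit
  ⇒ Vurake nirubit
Esmeka: *nirobid > nirobiz > niroviz  (by unconditioned shift, unconditioned shift)
*nirobid is the unique common source.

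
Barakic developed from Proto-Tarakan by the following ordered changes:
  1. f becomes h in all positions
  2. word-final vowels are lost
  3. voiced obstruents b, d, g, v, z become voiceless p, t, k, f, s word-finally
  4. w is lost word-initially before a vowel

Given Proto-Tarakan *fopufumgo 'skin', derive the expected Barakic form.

Barakic: *fopufumgo > hopuhumgo > hopuhumg > hopuhumk  (by unconditioned shift, apocope, final devoicing)

hopuhumk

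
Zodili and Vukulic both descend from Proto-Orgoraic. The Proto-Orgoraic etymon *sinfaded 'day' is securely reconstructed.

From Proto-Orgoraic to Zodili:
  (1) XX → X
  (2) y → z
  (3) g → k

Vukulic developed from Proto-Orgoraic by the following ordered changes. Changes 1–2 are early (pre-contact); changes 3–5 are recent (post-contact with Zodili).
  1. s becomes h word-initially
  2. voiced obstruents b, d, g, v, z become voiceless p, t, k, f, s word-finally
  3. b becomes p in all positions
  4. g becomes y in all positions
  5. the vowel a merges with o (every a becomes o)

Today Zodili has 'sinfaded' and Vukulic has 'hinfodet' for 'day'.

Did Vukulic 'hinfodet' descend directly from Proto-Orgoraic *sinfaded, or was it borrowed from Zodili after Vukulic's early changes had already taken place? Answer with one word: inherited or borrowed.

If inherited, *sinfaded would pass through all of Vukulic's changes:
Vukulic: start from *sinfaded.
  rule 1 (debuccalisation): sinfaded → hinfaded
  rule 2 (final devoicing): hinfaded → hinfadet
  rule 3: no change — hinfadet
  rule 4: no change — hinfadet
  rule 5 (vowel merger): hinfadet → hinfodet
  ⇒ Vukulic hinfodet
If borrowed from Zodili 'sinfaded' after the early changes, it would undergo only the recent ones:
  rule 3 (unconditioned shift): no change (sinfaded)
  rule 4 (unconditioned shift): no change (sinfaded)
  rule 5 (vowel merger): sinfaded → sinfoded
  ⇒ as a loan: sinfoded
Vukulic 'hinfodet' matches the inherited outcome exactly, so it is an inherited cognate, not a loan.

inherited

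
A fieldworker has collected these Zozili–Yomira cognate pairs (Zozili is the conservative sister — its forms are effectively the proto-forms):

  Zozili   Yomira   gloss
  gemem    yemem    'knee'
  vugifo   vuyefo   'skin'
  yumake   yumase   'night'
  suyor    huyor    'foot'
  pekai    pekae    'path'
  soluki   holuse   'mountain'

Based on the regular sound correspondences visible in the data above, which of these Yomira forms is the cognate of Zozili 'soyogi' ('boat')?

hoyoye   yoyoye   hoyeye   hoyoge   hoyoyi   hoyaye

soluki ~ holuse — Zozili s corresponds to Yomira h word-initially before a back vowel.
vugifo ~ vuyefo — Zozili g corresponds to Yomira y between vowels (before a front vowel).
soluki ~ holuse — Zozili i corresponds to Yomira e word-finally.
Applying these to Zozili 'soyogi':
  soyogi → hoyogi   (s→h word-initially before a back vowel)
  hoyogi → hoyoyi   (g→y between vowels (before a front vowel))
  hoyoyi → hoyoye   (i→e word-finally)
So the Yomira cognate is 'hoyoye'.

hoyoye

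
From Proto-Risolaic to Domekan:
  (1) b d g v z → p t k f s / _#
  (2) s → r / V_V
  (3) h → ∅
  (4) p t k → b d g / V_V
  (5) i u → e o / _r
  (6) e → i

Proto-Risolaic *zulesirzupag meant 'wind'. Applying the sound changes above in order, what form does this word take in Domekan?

zulirirzubak

Domekan: start from *zulesirzupag.
  rule 1 (final devoicing): zulesirzupag → zulesirzupak
  rule 2 (rhotacism): zulesirzupak → zulerirzupak
  rule 3: no change — zulerirzupak
  rule 4 (intervocalic voicing): zulerirzupak → zulerirzubak
  rule 5 (pre-rhotic lowering): zulerirzubak → zulererzubak
  rule 6 (vowel merger): zulererzubak → zulirirzubak
  ⇒ Domekan zulirirzubak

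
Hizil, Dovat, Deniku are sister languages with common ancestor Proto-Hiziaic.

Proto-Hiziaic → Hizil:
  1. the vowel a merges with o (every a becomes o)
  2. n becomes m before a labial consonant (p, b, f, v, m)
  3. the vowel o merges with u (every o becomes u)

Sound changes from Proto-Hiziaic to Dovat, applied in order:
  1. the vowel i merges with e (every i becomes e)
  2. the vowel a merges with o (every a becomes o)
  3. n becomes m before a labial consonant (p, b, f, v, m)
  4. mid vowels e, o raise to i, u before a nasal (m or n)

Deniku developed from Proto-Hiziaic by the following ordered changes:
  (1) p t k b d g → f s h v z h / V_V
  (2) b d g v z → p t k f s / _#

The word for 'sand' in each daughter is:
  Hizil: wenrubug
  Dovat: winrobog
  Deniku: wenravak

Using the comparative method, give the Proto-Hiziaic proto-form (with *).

Position 5: Hizil has u, Dovat has o, Deniku has a. Deniku preserves a here (none of its changes turn any other segment into a), so the proto-segment is *a.
Position 2: Hizil has e, Dovat has i, Deniku has e. Hizil preserves e here (none of its changes turn any other segment into e), so the proto-segment is *e.
Verify the candidate proto-form against each daughter:
Hizil: *wenrabag > wenrobog > wenrubug  (by vowel merger, vowel merger)
Dovat: *wenrabag
  wenrabag (rule 1 does not apply)
  wenrabag → wenrobog   [vowel merger]
  wenrobog (rule 3 does not apply)
  wenrobog → winrobog   [pre-nasal raising]
  giving Dovat winrobog.
Deniku: *wenrabag > wenravag > wenravak  (by intervocalic lenition, final devoicing)
No other proto-form is consistent with every reflex, so the reconstruction is *wenrabag.

*wenrabag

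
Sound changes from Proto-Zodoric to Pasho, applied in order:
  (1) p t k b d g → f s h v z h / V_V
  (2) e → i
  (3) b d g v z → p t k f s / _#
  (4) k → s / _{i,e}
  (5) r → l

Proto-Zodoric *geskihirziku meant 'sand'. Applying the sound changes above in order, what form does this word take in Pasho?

gissihilzihu

Pasho: start from *geskihirziku.
  rule 1 (intervocalic lenition): geskihirziku → geskihirzihu
  rule 2 (vowel merger): geskihirzihu → giskihirzihu
  rule 3: no change — giskihirzihu
  rule 4 (palatalisation): giskihirzihu → gissihirzihu
  rule 5 (unconditioned shift): gissihirzihu → gissihilzihu
  ⇒ Pasho gissihilzihu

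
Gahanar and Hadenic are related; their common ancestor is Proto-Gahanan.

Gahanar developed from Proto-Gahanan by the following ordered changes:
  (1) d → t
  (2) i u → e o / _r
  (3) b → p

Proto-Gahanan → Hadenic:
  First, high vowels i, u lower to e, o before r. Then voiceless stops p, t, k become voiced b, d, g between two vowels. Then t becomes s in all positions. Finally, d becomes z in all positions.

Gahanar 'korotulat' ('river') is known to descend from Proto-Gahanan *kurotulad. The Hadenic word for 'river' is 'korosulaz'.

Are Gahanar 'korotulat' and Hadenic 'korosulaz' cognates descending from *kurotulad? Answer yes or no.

no

Derive the expected Hadenic reflex of *kurotulad:
Hadenic: *kurotulad > korotulad > korodulad > korozulaz  (by pre-rhotic lowering, intervocalic voicing, unconditioned shift)
The regular Hadenic reflex would be 'korozulaz', but the attested form is 'korosulaz'. The correspondence is irregular, so they are not cognates (the Hadenic form has a different source).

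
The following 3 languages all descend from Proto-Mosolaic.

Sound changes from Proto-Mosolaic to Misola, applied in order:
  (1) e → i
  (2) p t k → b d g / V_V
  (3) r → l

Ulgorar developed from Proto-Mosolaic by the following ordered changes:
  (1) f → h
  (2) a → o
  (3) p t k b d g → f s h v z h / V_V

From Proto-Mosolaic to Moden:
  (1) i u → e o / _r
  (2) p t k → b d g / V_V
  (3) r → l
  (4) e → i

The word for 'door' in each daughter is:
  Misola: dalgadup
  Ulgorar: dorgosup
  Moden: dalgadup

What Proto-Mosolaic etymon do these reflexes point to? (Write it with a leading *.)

Position 3: Misola has l, Ulgorar has r, Moden has l. Ulgorar preserves r here (none of its changes turn any other segment into r), so the proto-segment is *r.
Position 2: Misola has a, Ulgorar has o, Moden has a. Misola preserves a here (none of its changes turn any other segment into a), so the proto-segment is *a.
Verify the candidate proto-form against each daughter:
Misola: *dargatup > dargadup > dalgadup  (by intervocalic voicing, unconditioned shift)
Ulgorar: *dargatup > dorgotup > dorgosup  (by vowel merger, intervocalic lenition)
Moden: *dargatup
  dargatup (rule 1 does not apply)
  dargatup → dargadup   [intervocalic voicing]
  dargadup → dalgadup   [unconditioned shift]
  dalgadup (rule 4 does not apply)
  giving Moden dalgadup.
No other proto-form is consistent with every reflex, so the reconstruction is *dargatup.

*dargatup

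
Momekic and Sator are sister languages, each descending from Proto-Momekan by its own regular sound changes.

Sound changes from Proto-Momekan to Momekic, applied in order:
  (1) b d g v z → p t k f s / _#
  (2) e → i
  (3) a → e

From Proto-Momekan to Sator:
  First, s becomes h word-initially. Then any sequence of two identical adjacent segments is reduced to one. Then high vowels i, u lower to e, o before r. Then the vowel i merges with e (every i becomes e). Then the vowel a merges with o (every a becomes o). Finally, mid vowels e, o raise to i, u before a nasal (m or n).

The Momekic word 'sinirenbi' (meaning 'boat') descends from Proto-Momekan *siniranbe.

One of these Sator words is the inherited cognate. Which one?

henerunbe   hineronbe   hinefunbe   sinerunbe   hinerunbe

Sator: *siniranbe
  siniranbe → hiniranbe   [debuccalisation]
  hiniranbe (rule 2 does not apply)
  hiniranbe → hineranbe   [pre-rhotic lowering]
  hineranbe → heneranbe   [vowel merger]
  heneranbe → heneronbe   [vowel merger]
  heneronbe → hinerunbe   [pre-nasal raising]
  giving Sator hinerunbe.

hinerunbe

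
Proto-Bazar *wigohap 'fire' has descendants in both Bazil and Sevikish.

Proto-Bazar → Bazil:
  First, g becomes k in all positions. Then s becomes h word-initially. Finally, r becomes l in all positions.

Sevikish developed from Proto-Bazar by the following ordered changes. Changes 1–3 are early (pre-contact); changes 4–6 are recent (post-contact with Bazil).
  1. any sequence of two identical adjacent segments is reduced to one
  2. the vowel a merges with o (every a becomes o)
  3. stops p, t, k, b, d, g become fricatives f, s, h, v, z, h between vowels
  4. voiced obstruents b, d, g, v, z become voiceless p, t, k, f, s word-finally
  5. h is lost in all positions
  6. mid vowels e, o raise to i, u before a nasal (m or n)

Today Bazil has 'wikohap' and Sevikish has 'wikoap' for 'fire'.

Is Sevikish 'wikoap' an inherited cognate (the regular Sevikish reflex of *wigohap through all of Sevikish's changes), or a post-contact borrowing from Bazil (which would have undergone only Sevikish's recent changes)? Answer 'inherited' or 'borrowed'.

borrowed

If inherited, *wigohap would pass through all of Sevikish's changes:
Sevikish: start from *wigohap.
  rule 1: no change — wigohap
  rule 2 (vowel merger): wigohap → wigohop
  rule 3 (intervocalic lenition): wigohop → wihohop
  rule 4: no change — wihohop
  rule 5 (h-loss): wihohop → wioop
  rule 6: no change — wioop
  ⇒ Sevikish wioop
If borrowed from Bazil 'wikohap' after the early changes, it would undergo only the recent ones:
  rule 4 (final devoicing): no change (wikohap)
  rule 5 (h-loss): wikohap → wikoap
  rule 6 (pre-nasal raising): no change (wikoap)
  ⇒ as a loan: wikoap
Sevikish 'wikoap' matches the loan outcome 'wikoap', not the inherited 'wioop' — it skipped the early Sevikish changes, so it was borrowed from Bazil.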